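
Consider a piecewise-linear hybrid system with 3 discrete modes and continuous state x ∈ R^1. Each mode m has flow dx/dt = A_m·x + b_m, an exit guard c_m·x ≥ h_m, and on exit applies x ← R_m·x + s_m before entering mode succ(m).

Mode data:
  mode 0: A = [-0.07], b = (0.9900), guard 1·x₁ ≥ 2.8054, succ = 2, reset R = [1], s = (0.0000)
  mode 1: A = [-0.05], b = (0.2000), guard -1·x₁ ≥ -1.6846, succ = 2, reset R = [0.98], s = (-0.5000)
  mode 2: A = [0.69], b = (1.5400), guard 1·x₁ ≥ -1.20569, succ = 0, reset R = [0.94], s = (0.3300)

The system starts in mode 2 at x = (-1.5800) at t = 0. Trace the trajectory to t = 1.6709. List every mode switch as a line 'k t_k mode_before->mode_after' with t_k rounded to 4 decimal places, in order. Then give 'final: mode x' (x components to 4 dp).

1 0.6576 2->0
final: 0 0.2201

Mode 2: guard c·x = -1.2057 hit at Δt = 0.6576 (t = 0.6576), x⁻ = (-1.2057) → reset → x⁺ = (-0.8033), jump to mode 0
Mode 0: flow for 1.0133 to horizon, guard not reached → x = (0.2201)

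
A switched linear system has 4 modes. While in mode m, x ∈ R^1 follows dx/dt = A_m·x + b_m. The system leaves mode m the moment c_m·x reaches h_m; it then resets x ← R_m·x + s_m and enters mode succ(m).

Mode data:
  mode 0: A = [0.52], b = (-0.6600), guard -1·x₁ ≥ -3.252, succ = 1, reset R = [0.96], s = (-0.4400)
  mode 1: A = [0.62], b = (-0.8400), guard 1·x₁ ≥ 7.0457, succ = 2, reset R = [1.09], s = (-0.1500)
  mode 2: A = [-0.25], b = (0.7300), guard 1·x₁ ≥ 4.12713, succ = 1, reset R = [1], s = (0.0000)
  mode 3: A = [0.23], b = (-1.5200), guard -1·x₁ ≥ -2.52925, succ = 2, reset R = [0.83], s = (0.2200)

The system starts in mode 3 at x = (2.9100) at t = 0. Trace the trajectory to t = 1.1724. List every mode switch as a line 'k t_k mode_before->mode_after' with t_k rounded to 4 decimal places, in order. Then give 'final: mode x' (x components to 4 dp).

1 0.4260 3->2
final: 2 2.4215

Mode 3: guard c·x = -2.5293 hit at Δt = 0.4260 (t = 0.4260), x⁻ = (2.5293) → reset → x⁺ = (2.3193), jump to mode 2
Mode 2: flow for 0.7464 to horizon, guard not reached → x = (2.4215)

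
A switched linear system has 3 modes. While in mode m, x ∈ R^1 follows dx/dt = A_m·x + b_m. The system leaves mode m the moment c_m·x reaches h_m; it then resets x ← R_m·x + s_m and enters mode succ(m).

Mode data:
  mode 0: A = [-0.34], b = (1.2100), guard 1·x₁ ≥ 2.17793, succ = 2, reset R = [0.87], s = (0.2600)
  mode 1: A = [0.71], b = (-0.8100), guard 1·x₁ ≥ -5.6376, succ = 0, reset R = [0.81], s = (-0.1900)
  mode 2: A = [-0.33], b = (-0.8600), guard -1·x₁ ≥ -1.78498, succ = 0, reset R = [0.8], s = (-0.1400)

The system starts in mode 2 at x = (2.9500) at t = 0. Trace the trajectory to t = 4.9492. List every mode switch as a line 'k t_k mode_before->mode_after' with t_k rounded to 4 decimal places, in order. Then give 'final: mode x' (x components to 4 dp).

Mode 2: guard c·x = -1.7850 hit at Δt = 0.7131 (t = 0.7131), x⁻ = (1.7850) → reset → x⁺ = (1.2880), jump to mode 0
Mode 0: guard c·x = 2.1779 hit at Δt = 1.4630 (t = 2.1761), x⁻ = (2.1779) → reset → x⁺ = (2.1548), jump to mode 2
Mode 2: guard c·x = -1.7850 hit at Δt = 0.2450 (t = 2.4211), x⁻ = (1.7850) → reset → x⁺ = (1.2880), jump to mode 0
Mode 0: guard c·x = 2.1779 hit at Δt = 1.4630 (t = 3.8841), x⁻ = (2.1779) → reset → x⁺ = (2.1548), jump to mode 2
Mode 2: guard c·x = -1.7850 hit at Δt = 0.2450 (t = 4.1292), x⁻ = (1.7850) → reset → x⁺ = (1.2880), jump to mode 0
Mode 0: flow for 0.8200 to horizon, guard not reached → x = (1.8405)

1 0.7131 2->0
2 2.1761 0->2
3 2.4211 2->0
4 3.8841 0->2
5 4.1292 2->0
final: 0 1.8405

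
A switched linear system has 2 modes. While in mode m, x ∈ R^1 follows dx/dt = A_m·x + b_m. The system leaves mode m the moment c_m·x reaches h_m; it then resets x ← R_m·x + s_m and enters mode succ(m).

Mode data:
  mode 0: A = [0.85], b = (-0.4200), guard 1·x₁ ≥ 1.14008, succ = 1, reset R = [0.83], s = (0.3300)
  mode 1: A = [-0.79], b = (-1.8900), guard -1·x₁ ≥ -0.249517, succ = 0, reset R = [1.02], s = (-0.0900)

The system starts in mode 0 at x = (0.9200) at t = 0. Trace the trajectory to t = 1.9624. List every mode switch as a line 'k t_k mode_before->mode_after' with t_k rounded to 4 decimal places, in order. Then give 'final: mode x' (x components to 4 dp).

Mode 0: guard c·x = 1.1401 hit at Δt = 0.4901 (t = 0.4901), x⁻ = (1.1401) → reset → x⁺ = (1.2763), jump to mode 1
Mode 1: guard c·x = -0.2495 hit at Δt = 0.4156 (t = 0.9057), x⁻ = (0.2495) → reset → x⁺ = (0.1645), jump to mode 0
Mode 0: flow for 1.0567 to horizon, guard not reached → x = (-0.3151)

1 0.4901 0->1
2 0.9057 1->0
final: 0 -0.3151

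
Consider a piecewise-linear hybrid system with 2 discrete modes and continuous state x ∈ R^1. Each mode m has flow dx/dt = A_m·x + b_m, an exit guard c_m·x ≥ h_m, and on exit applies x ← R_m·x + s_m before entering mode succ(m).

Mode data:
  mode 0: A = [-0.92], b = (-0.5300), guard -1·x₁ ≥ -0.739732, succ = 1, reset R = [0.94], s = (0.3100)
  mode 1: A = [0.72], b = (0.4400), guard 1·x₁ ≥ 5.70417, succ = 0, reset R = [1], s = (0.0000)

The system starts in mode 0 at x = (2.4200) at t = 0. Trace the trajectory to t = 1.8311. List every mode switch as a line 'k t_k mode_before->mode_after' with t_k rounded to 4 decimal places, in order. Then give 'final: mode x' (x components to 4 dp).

1 0.8944 0->1
final: 1 2.5618

Mode 0: guard c·x = -0.7397 hit at Δt = 0.8944 (t = 0.8944), x⁻ = (0.7397) → reset → x⁺ = (1.0053), jump to mode 1
Mode 1: flow for 0.9367 to horizon, guard not reached → x = (2.5618)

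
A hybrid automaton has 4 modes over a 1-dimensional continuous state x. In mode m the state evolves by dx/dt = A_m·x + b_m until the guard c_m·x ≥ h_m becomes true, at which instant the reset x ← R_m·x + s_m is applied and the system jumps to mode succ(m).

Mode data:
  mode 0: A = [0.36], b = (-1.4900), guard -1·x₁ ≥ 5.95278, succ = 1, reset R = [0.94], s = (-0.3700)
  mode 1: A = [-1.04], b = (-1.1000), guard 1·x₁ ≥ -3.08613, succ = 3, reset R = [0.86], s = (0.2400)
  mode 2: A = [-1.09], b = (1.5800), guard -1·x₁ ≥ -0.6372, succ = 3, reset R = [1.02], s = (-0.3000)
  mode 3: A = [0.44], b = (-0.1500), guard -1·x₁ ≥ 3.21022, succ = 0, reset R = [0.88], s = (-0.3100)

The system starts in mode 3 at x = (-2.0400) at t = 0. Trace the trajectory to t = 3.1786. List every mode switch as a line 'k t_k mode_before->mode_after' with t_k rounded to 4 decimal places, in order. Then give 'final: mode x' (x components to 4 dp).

Mode 3: guard c·x = 3.2102 hit at Δt = 0.9086 (t = 0.9086), x⁻ = (-3.2102) → reset → x⁺ = (-3.1350), jump to mode 0
Mode 0: guard c·x = 5.9528 hit at Δt = 0.9095 (t = 1.8181), x⁻ = (-5.9528) → reset → x⁺ = (-5.9656), jump to mode 1
Mode 1: guard c·x = -3.0861 hit at Δt = 0.8496 (t = 2.6677), x⁻ = (-3.0861) → reset → x⁺ = (-2.4141), jump to mode 3
Mode 3: flow for 0.5109 to horizon, guard not reached → x = (-3.1085)

1 0.9086 3->0
2 1.8181 0->1
3 2.6677 1->3
final: 3 -3.1085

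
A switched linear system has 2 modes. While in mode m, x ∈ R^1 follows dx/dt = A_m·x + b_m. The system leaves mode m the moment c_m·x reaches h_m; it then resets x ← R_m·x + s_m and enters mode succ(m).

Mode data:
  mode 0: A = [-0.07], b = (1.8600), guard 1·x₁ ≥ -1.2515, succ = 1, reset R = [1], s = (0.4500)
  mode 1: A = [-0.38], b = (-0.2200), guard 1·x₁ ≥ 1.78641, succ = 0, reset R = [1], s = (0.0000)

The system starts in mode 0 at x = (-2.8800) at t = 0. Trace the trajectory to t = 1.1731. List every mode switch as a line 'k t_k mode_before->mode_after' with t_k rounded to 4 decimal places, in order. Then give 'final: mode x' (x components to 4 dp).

Mode 0: guard c·x = -1.2515 hit at Δt = 0.8126 (t = 0.8126), x⁻ = (-1.2515) → reset → x⁺ = (-0.8015), jump to mode 1
Mode 1: flow for 0.3605 to horizon, guard not reached → x = (-0.7730)

1 0.8126 0->1
final: 1 -0.7730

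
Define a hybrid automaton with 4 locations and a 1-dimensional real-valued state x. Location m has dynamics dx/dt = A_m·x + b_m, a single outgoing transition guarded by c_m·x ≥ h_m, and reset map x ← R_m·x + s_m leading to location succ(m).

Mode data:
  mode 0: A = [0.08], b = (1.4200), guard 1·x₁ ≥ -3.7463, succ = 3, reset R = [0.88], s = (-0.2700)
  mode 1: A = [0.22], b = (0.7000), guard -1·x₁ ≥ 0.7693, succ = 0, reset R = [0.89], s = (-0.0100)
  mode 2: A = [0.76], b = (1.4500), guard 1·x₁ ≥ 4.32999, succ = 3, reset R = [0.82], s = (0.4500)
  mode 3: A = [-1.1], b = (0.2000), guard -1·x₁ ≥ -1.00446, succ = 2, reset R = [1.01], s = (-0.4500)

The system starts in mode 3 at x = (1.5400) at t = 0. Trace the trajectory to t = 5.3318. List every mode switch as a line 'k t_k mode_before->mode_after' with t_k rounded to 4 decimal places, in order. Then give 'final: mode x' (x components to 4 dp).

Mode 3: guard c·x = -1.0045 hit at Δt = 0.4558 (t = 0.4558), x⁻ = (1.0045) → reset → x⁺ = (0.5645), jump to mode 2
Mode 2: guard c·x = 4.3300 hit at Δt = 1.2177 (t = 1.6735), x⁻ = (4.3300) → reset → x⁺ = (4.0006), jump to mode 3
Mode 3: guard c·x = -1.0045 hit at Δt = 1.3956 (t = 3.0691), x⁻ = (1.0045) → reset → x⁺ = (0.5645), jump to mode 2
Mode 2: guard c·x = 4.3300 hit at Δt = 1.2177 (t = 4.2868), x⁻ = (4.3300) → reset → x⁺ = (4.0006), jump to mode 3
Mode 3: flow for 1.0450 to horizon, guard not reached → x = (1.3916)

1 0.4558 3->2
2 1.6735 2->3
3 3.0691 3->2
4 4.2868 2->3
final: 3 1.3916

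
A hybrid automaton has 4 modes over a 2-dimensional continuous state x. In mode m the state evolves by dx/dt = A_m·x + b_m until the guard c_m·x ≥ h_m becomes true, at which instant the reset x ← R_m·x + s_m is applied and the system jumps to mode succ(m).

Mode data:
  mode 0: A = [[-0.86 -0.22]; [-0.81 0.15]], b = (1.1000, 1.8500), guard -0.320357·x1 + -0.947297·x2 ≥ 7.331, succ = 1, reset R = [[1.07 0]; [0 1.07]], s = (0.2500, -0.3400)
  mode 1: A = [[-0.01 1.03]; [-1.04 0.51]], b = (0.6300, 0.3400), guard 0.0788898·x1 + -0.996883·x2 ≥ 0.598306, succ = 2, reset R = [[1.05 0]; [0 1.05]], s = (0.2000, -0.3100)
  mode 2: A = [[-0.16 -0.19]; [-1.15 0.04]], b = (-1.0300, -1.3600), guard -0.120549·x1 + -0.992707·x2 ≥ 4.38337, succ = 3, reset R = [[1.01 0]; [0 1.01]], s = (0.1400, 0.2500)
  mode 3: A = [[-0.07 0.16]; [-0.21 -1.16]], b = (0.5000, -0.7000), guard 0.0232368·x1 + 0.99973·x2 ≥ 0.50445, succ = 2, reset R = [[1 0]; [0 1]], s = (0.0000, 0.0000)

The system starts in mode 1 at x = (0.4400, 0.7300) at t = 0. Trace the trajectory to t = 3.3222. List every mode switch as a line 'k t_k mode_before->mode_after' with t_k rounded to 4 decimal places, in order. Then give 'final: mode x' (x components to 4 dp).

Mode 1: guard c·x = 0.5983 hit at Δt = 1.4236 (t = 1.4236), x⁻ = (1.9088, -0.4491) → reset → x⁺ = (2.2043, -0.7816), jump to mode 2
Mode 2: guard c·x = 4.3834 hit at Δt = 1.1109 (t = 2.5345), x⁻ = (1.3410, -4.5784) → reset → x⁺ = (1.4944, -4.3742), jump to mode 3
Mode 3: flow for 0.7877 to horizon, guard not reached → x = (1.4105, -2.2701)

1 1.4236 1->2
2 2.5345 2->3
final: 3 1.4105 -2.2701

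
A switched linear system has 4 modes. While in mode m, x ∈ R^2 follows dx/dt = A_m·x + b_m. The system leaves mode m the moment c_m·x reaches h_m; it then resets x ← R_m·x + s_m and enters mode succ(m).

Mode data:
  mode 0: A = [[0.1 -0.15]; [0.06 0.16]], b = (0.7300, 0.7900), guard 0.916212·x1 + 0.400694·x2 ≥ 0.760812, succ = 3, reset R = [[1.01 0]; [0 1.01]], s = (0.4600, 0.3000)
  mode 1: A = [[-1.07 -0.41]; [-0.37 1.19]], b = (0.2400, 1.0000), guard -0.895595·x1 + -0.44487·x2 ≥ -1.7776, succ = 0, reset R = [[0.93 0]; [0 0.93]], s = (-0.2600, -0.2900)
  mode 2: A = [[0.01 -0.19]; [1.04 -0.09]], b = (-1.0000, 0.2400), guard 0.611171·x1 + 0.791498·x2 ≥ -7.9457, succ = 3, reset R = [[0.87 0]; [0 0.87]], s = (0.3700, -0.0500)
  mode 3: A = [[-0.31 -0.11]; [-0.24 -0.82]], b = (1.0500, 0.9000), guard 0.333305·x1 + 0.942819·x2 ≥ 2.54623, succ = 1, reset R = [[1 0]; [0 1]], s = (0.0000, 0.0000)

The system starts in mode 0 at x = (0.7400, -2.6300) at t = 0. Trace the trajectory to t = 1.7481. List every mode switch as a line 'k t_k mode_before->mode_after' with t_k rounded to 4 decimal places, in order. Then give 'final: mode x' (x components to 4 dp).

Mode 0: guard c·x = 0.7608 hit at Δt = 0.8675 (t = 0.8675), x⁻ = (1.7997, -2.2164) → reset → x⁺ = (2.2777, -1.9385), jump to mode 3
Mode 3: flow for 0.8806 to horizon, guard not reached → x = (2.6481, -0.7539)

1 0.8675 0->3
final: 3 2.6481 -0.7539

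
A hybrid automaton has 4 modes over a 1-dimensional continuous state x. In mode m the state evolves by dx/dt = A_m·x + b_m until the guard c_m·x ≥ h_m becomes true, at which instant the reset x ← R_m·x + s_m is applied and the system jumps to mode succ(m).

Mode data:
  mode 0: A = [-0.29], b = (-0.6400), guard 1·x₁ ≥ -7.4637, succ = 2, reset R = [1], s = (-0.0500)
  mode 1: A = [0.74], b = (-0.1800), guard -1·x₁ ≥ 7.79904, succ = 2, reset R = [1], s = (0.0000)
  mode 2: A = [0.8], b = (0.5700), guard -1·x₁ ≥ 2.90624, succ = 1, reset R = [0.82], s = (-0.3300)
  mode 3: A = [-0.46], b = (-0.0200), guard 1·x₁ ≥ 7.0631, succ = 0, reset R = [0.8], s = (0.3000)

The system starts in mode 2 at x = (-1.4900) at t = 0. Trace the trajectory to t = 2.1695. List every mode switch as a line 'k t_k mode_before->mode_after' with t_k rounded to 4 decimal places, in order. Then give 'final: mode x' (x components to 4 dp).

1 1.2966 2->1
final: 1 -5.3969

Mode 2: guard c·x = 2.9062 hit at Δt = 1.2966 (t = 1.2966), x⁻ = (-2.9062) → reset → x⁺ = (-2.7131), jump to mode 1
Mode 1: flow for 0.8729 to horizon, guard not reached → x = (-5.3969)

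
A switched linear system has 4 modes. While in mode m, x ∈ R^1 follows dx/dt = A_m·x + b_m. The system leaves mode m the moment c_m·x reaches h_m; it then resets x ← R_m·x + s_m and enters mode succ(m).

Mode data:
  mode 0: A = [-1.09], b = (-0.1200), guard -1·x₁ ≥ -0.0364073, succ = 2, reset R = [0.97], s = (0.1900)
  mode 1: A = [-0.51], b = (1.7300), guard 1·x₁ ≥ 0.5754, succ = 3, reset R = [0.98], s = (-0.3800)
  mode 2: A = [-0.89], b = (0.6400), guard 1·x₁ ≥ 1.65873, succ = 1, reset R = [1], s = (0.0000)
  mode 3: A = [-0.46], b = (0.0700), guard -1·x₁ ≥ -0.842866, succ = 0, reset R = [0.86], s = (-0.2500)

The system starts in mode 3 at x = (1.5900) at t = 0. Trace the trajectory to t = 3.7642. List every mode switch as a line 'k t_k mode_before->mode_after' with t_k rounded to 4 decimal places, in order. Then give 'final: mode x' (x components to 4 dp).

Mode 3: guard c·x = -0.8429 hit at Δt = 1.5939 (t = 1.5939), x⁻ = (0.8429) → reset → x⁺ = (0.4749), jump to mode 0
Mode 0: guard c·x = -0.0364 hit at Δt = 1.2702 (t = 2.8641), x⁻ = (0.0364) → reset → x⁺ = (0.2253), jump to mode 2
Mode 2: flow for 0.9001 to horizon, guard not reached → x = (0.4975)

1 1.5939 3->0
2 2.8641 0->2
final: 2 0.4975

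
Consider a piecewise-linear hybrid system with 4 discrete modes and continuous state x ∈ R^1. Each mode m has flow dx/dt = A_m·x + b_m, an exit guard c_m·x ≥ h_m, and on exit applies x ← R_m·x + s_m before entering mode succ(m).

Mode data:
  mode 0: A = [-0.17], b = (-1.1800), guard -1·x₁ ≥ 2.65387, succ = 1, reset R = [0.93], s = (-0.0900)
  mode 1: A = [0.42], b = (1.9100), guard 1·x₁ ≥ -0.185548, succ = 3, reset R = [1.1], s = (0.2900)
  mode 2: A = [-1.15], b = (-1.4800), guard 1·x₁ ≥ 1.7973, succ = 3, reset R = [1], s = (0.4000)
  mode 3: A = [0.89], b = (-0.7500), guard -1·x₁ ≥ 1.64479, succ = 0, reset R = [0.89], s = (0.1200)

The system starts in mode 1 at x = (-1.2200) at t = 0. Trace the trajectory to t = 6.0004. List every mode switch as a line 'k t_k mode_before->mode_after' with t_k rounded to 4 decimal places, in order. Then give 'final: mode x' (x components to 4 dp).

1 0.6445 1->3
2 1.9815 3->0
3 3.5499 0->1
4 5.4191 1->3
final: 3 -0.4269

Mode 1: guard c·x = -0.1855 hit at Δt = 0.6445 (t = 0.6445), x⁻ = (-0.1855) → reset → x⁺ = (0.0859), jump to mode 3
Mode 3: guard c·x = 1.6448 hit at Δt = 1.3370 (t = 1.9815), x⁻ = (-1.6448) → reset → x⁺ = (-1.3439), jump to mode 0
Mode 0: guard c·x = 2.6539 hit at Δt = 1.5684 (t = 3.5499), x⁻ = (-2.6539) → reset → x⁺ = (-2.5581), jump to mode 1
Mode 1: guard c·x = -0.1855 hit at Δt = 1.8692 (t = 5.4191), x⁻ = (-0.1855) → reset → x⁺ = (0.0859), jump to mode 3
Mode 3: flow for 0.5813 to horizon, guard not reached → x = (-0.4269)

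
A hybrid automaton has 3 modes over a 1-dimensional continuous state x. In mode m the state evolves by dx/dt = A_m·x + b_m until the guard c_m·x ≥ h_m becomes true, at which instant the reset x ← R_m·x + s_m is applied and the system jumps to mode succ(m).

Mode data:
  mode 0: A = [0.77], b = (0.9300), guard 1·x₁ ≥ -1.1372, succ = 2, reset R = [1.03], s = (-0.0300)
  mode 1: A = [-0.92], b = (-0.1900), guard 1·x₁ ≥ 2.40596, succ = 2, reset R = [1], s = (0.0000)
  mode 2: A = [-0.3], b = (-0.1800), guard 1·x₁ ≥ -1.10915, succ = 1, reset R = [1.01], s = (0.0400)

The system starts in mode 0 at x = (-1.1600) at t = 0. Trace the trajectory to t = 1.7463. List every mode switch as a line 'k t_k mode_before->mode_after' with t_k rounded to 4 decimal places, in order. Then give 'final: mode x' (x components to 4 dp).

Mode 0: guard c·x = -1.1372 hit at Δt = 0.5066 (t = 0.5066), x⁻ = (-1.1372) → reset → x⁺ = (-1.2013), jump to mode 2
Mode 2: guard c·x = -1.1092 hit at Δt = 0.5546 (t = 1.0612), x⁻ = (-1.1092) → reset → x⁺ = (-1.0802), jump to mode 1
Mode 1: flow for 0.6851 to horizon, guard not reached → x = (-0.6717)

1 0.5066 0->2
2 1.0612 2->1
final: 1 -0.6717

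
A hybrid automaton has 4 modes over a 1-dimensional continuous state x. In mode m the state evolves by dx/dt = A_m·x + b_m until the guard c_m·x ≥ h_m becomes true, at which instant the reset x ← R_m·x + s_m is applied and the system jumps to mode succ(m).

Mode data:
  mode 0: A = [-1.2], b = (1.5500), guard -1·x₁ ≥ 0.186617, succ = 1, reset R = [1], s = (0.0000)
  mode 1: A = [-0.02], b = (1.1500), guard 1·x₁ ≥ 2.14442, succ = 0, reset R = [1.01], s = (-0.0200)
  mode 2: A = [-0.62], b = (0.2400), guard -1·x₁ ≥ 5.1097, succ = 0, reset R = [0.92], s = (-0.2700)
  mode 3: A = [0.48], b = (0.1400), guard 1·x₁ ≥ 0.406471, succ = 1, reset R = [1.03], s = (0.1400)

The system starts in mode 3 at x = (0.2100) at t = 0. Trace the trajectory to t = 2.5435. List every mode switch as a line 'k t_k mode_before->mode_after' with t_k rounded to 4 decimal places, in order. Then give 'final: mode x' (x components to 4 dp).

Mode 3: guard c·x = 0.4065 hit at Δt = 0.6885 (t = 0.6885), x⁻ = (0.4065) → reset → x⁺ = (0.5587), jump to mode 1
Mode 1: guard c·x = 2.1444 hit at Δt = 1.4122 (t = 2.1007), x⁻ = (2.1444) → reset → x⁺ = (2.1459), jump to mode 0
Mode 0: flow for 0.4428 to horizon, guard not reached → x = (1.7938)

1 0.6885 3->1
2 2.1007 1->0
final: 0 1.7938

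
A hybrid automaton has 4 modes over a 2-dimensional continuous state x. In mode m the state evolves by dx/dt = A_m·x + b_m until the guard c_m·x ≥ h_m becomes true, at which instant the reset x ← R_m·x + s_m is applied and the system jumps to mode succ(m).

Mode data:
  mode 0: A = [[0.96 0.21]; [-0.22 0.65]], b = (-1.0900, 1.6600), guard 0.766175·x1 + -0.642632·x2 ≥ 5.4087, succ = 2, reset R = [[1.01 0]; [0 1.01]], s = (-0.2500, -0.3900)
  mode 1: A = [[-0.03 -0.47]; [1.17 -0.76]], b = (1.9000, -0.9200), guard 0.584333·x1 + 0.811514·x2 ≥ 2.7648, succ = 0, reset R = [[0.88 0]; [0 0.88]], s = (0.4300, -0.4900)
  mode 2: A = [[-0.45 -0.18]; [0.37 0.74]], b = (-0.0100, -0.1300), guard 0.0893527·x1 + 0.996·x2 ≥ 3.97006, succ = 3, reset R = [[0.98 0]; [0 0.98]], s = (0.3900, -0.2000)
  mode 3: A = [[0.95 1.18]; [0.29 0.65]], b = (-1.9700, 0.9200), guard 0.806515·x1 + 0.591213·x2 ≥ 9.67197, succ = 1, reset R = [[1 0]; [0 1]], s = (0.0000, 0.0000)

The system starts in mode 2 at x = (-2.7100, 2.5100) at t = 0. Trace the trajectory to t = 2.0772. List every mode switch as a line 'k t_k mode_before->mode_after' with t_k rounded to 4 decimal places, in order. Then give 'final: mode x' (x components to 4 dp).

Mode 2: guard c·x = 3.9701 hit at Δt = 1.2235 (t = 1.2235), x⁻ = (-2.1263, 4.1768) → reset → x⁺ = (-1.6938, 3.8932), jump to mode 3
Mode 3: flow for 0.8537 to horizon, guard not reached → x = (1.7864, 7.6194)

1 1.2235 2->3
final: 3 1.7864 7.6194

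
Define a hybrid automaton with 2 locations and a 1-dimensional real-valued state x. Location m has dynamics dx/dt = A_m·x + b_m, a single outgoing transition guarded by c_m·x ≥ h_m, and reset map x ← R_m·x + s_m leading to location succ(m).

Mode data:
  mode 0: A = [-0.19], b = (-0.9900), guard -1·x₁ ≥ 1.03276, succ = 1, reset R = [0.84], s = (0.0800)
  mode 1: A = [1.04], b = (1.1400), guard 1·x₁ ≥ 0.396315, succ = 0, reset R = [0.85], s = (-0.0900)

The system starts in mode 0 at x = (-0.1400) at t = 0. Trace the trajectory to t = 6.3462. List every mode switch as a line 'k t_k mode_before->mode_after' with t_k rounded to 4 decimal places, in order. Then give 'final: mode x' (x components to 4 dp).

Mode 0: guard c·x = 1.0328 hit at Δt = 1.0193 (t = 1.0193), x⁻ = (-1.0328) → reset → x⁺ = (-0.7875), jump to mode 1
Mode 1: guard c·x = 0.3963 hit at Δt = 1.5154 (t = 2.5347), x⁻ = (0.3963) → reset → x⁺ = (0.2469), jump to mode 0
Mode 0: guard c·x = 1.0328 hit at Δt = 1.4063 (t = 3.9410), x⁻ = (-1.0328) → reset → x⁺ = (-0.7875), jump to mode 1
Mode 1: guard c·x = 0.3963 hit at Δt = 1.5154 (t = 5.4564), x⁻ = (0.3963) → reset → x⁺ = (0.2469), jump to mode 0
Mode 0: flow for 0.8898 to horizon, guard not reached → x = (-0.6020)

1 1.0193 0->1
2 2.5347 1->0
3 3.9410 0->1
4 5.4564 1->0
final: 0 -0.6020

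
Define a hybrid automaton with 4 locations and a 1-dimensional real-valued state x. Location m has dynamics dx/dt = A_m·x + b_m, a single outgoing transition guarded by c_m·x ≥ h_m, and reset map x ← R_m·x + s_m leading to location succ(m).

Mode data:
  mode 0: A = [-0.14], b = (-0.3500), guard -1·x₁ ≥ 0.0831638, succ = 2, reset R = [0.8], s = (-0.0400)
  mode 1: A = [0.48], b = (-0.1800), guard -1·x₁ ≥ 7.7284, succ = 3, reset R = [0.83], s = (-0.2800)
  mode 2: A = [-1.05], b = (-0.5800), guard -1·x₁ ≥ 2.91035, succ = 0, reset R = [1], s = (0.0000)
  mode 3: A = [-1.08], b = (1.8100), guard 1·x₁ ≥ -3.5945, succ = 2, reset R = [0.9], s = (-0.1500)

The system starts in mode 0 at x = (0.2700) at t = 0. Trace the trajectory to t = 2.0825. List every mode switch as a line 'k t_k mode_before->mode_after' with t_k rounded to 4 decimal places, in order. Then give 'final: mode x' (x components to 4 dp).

Mode 0: guard c·x = 0.0832 hit at Δt = 0.9742 (t = 0.9742), x⁻ = (-0.0832) → reset → x⁺ = (-0.1065), jump to mode 2
Mode 2: flow for 1.1083 to horizon, guard not reached → x = (-0.4131)

1 0.9742 0->2
final: 2 -0.4131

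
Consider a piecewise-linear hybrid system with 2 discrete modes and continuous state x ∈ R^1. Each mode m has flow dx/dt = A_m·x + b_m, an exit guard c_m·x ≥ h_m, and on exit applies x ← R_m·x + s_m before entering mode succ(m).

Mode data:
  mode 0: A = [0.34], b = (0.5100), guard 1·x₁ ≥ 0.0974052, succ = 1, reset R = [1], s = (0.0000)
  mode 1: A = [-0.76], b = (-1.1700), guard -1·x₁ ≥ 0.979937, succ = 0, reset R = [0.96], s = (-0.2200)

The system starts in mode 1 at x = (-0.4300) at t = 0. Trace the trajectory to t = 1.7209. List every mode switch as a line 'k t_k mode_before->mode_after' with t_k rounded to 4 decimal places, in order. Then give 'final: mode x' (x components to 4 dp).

Mode 1: guard c·x = 0.9799 hit at Δt = 0.9007 (t = 0.9007), x⁻ = (-0.9799) → reset → x⁺ = (-1.1607), jump to mode 0
Mode 0: flow for 0.8202 to horizon, guard not reached → x = (-1.0516)

1 0.9007 1->0
final: 0 -1.0516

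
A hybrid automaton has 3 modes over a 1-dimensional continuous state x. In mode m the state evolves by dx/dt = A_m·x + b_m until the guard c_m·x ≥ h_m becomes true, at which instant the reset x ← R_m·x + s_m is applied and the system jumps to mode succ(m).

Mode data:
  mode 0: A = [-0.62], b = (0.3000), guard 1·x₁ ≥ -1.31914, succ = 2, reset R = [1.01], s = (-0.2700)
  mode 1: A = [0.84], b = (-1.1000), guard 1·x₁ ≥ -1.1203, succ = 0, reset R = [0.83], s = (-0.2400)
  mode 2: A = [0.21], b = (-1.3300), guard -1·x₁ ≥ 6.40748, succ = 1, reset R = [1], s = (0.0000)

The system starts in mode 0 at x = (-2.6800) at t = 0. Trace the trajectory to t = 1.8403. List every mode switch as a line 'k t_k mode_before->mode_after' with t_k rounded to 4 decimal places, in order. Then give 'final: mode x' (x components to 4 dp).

1 0.9070 0->2
final: 2 -3.3206

Mode 0: guard c·x = -1.3191 hit at Δt = 0.9070 (t = 0.9070), x⁻ = (-1.3191) → reset → x⁺ = (-1.6023), jump to mode 2
Mode 2: flow for 0.9333 to horizon, guard not reached → x = (-3.3206)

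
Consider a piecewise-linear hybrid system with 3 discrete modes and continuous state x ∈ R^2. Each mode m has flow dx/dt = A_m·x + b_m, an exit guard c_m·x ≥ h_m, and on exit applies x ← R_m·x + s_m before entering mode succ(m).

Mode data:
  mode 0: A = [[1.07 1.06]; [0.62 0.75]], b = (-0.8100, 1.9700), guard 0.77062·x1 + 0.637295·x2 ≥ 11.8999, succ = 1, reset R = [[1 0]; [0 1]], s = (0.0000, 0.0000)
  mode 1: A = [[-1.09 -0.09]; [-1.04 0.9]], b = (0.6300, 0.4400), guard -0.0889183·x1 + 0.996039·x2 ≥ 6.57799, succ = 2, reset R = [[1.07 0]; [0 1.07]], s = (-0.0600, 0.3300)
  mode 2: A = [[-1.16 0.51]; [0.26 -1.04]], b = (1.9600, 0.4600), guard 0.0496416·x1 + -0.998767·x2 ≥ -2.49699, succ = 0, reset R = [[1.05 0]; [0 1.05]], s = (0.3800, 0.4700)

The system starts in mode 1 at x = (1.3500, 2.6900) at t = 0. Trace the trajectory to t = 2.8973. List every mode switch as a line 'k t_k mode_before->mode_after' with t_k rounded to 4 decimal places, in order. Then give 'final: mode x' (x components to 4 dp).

1 1.1839 1->2
2 2.5171 2->0
final: 0 6.8697 6.4784

Mode 1: guard c·x = 6.5780 hit at Δt = 1.1839 (t = 1.1839), x⁻ = (0.5115, 6.6498) → reset → x⁺ = (0.4874, 7.4453), jump to mode 2
Mode 2: guard c·x = -2.4970 hit at Δt = 1.3332 (t = 2.5171), x⁻ = (2.7828, 2.6384) → reset → x⁺ = (3.3019, 3.2403), jump to mode 0
Mode 0: flow for 0.3802 to horizon, guard not reached → x = (6.8697, 6.4784)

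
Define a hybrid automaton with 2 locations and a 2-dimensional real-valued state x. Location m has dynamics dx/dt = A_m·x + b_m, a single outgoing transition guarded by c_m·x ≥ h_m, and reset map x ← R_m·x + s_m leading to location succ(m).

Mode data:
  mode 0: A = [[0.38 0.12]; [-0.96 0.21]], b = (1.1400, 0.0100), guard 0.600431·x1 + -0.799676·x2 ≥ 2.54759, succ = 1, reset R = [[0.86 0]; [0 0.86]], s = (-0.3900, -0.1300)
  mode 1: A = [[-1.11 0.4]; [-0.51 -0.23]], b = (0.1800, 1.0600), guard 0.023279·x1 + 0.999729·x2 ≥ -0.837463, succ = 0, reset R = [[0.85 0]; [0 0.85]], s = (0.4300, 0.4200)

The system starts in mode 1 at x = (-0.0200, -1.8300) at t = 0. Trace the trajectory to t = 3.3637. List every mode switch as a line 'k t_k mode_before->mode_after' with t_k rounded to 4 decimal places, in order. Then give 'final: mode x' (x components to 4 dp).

Mode 1: guard c·x = -0.8375 hit at Δt = 0.6975 (t = 0.6975), x⁻ = (-0.1664, -0.8338) → reset → x⁺ = (0.2886, -0.2887), jump to mode 0
Mode 0: guard c·x = 2.5476 hit at Δt = 1.1647 (t = 1.8622), x⁻ = (1.9868, -1.6940) → reset → x⁺ = (1.3187, -1.5868), jump to mode 1
Mode 1: guard c·x = -0.8375 hit at Δt = 0.7799 (t = 2.6421), x⁻ = (0.4020, -0.8471) → reset → x⁺ = (0.7717, -0.3000), jump to mode 0
Mode 0: flow for 0.7216 to horizon, guard not reached → x = (1.8913, -1.3130)

1 0.6975 1->0
2 1.8622 0->1
3 2.6421 1->0
final: 0 1.8913 -1.3130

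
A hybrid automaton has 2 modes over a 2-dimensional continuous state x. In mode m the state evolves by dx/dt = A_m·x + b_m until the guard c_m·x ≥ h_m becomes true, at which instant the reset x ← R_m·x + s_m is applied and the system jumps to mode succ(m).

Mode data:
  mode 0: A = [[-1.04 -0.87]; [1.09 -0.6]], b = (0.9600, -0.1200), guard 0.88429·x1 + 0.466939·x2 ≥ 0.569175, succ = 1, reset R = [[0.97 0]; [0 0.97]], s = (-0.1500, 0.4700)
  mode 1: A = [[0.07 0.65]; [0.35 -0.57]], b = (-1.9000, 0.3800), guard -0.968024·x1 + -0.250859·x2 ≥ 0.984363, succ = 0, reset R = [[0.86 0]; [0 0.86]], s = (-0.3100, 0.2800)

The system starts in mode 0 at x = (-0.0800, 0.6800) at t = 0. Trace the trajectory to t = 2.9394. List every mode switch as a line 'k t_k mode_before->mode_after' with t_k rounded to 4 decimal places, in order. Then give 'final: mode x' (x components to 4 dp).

1 1.4922 0->1
2 2.5124 1->0
final: 0 -0.6589 0.2033

Mode 0: guard c·x = 0.5692 hit at Δt = 1.4922 (t = 1.4922), x⁻ = (0.4190, 0.4255) → reset → x⁺ = (0.2564, 0.8828), jump to mode 1
Mode 1: guard c·x = 0.9844 hit at Δt = 1.0202 (t = 2.5124), x⁻ = (-1.1850, 0.6488) → reset → x⁺ = (-1.3291, 0.8380), jump to mode 0
Mode 0: flow for 0.4270 to horizon, guard not reached → x = (-0.6589, 0.2033)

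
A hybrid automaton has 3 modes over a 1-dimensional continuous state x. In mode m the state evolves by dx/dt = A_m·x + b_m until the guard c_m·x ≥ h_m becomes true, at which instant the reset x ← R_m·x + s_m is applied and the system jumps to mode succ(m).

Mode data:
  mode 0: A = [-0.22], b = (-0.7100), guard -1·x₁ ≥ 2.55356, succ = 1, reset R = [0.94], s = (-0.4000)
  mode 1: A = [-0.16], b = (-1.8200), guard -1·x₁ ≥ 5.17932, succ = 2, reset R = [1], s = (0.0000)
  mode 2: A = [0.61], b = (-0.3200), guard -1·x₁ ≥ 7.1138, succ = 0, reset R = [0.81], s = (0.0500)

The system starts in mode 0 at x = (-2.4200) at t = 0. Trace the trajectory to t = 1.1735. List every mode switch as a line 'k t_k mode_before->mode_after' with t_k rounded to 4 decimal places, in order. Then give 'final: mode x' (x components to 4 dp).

Mode 0: guard c·x = 2.5536 hit at Δt = 0.8221 (t = 0.8221), x⁻ = (-2.5536) → reset → x⁺ = (-2.8003), jump to mode 1
Mode 1: flow for 0.3514 to horizon, guard not reached → x = (-3.2692)

1 0.8221 0->1
final: 1 -3.2692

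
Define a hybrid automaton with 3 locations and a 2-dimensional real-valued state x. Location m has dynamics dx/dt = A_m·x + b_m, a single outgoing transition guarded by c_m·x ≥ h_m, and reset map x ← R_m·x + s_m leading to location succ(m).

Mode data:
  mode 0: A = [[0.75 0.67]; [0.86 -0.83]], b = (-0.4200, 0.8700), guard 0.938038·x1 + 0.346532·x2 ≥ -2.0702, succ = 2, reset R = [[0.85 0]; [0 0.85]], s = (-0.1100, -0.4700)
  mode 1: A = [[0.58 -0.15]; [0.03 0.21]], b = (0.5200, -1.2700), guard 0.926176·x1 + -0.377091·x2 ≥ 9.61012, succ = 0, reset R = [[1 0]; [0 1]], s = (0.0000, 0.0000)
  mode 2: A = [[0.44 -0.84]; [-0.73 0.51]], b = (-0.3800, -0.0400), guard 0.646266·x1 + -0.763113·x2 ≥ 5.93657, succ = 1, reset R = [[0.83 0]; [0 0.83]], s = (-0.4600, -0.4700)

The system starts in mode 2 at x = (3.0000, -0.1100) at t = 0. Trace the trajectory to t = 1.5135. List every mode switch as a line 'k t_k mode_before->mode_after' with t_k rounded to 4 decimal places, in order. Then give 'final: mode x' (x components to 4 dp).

Mode 2: guard c·x = 5.9366 hit at Δt = 0.8867 (t = 0.8867), x⁻ = (5.2705, -3.3159) → reset → x⁺ = (3.9145, -3.2222), jump to mode 1
Mode 1: flow for 0.6268 to horizon, guard not reached → x = (6.4521, -4.4245)

1 0.8867 2->1
final: 1 6.4521 -4.4245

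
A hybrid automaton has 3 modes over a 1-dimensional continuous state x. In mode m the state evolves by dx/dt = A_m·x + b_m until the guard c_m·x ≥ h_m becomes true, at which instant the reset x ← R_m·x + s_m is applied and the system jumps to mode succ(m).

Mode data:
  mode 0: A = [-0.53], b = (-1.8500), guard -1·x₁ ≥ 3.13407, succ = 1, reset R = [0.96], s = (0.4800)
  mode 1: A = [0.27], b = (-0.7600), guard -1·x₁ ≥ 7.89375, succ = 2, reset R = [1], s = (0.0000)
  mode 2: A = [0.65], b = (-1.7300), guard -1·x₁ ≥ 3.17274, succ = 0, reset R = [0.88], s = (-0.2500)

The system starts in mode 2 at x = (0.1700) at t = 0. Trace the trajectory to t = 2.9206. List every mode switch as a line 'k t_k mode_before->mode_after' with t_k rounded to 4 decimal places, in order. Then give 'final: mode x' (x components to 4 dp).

Mode 2: guard c·x = 3.1727 hit at Δt = 1.3090 (t = 1.3090), x⁻ = (-3.1727) → reset → x⁺ = (-3.0420), jump to mode 0
Mode 0: guard c·x = 3.1341 hit at Δt = 0.4334 (t = 1.7424), x⁻ = (-3.1341) → reset → x⁺ = (-2.5287), jump to mode 1
Mode 1: flow for 1.1782 to horizon, guard not reached → x = (-4.5300)

1 1.3090 2->0
2 1.7424 0->1
final: 1 -4.5300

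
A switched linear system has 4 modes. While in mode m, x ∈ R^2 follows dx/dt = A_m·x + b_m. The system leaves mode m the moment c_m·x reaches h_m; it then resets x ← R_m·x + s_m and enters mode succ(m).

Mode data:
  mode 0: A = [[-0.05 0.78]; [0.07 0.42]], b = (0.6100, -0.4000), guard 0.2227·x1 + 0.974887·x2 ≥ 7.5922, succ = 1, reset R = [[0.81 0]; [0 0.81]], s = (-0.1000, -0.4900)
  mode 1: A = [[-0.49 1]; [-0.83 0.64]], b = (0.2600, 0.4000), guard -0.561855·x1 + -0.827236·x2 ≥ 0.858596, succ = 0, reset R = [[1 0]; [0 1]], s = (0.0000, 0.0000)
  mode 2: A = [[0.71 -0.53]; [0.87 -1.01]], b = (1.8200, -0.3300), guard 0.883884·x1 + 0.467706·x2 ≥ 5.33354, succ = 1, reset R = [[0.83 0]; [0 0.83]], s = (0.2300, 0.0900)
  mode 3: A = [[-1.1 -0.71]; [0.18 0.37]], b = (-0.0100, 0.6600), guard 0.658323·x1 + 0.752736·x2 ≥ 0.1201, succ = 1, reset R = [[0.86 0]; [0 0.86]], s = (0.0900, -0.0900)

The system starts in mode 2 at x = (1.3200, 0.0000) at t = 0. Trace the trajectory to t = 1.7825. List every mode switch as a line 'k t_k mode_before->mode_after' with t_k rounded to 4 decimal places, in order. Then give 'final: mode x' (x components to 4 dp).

1 1.0529 2->1
final: 1 3.6069 -0.4498

Mode 2: guard c·x = 5.3335 hit at Δt = 1.0529 (t = 1.0529), x⁻ = (5.1321, 1.7048) → reset → x⁺ = (4.4896, 1.5050), jump to mode 1
Mode 1: flow for 0.7296 to horizon, guard not reached → x = (3.6069, -0.4498)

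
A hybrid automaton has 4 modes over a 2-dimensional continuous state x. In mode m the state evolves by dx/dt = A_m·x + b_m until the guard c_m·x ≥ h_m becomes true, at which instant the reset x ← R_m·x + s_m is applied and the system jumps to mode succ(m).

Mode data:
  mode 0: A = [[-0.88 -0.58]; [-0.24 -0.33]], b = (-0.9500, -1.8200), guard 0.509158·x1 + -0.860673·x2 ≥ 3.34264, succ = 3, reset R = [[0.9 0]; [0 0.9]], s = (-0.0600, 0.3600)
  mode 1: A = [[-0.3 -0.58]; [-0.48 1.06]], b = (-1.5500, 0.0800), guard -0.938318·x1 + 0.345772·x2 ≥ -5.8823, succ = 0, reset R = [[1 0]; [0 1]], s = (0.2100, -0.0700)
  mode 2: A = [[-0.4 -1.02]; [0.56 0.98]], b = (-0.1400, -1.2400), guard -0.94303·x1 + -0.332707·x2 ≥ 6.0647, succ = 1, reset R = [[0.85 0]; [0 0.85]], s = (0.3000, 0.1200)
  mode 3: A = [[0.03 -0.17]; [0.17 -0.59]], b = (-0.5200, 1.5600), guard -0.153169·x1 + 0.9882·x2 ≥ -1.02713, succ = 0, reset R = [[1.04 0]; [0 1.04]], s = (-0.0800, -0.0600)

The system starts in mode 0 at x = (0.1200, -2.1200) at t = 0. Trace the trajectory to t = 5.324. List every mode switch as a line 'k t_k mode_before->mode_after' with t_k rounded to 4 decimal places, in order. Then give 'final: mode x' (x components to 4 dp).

Mode 0: guard c·x = 3.3426 hit at Δt = 1.4164 (t = 1.4164), x⁻ = (0.6647, -3.4905) → reset → x⁺ = (0.5382, -2.7815), jump to mode 3
Mode 3: guard c·x = -1.0271 hit at Δt = 0.6646 (t = 2.0810), x⁻ = (0.4079, -0.9762) → reset → x⁺ = (0.3442, -1.0752), jump to mode 0
Mode 0: guard c·x = 3.3426 hit at Δt = 2.1763 (t = 4.2573), x⁻ = (0.6774, -3.4830) → reset → x⁺ = (0.5497, -2.7747), jump to mode 3
Mode 3: guard c·x = -1.0271 hit at Δt = 0.6629 (t = 4.9202), x⁻ = (0.4194, -0.9744) → reset → x⁺ = (0.3562, -1.0734), jump to mode 0
Mode 0: flow for 0.4038 to horizon, guard not reached → x = (0.2002, -1.6512)

1 1.4164 0->3
2 2.0810 3->0
3 4.2573 0->3
4 4.9202 3->0
final: 0 0.2002 -1.6512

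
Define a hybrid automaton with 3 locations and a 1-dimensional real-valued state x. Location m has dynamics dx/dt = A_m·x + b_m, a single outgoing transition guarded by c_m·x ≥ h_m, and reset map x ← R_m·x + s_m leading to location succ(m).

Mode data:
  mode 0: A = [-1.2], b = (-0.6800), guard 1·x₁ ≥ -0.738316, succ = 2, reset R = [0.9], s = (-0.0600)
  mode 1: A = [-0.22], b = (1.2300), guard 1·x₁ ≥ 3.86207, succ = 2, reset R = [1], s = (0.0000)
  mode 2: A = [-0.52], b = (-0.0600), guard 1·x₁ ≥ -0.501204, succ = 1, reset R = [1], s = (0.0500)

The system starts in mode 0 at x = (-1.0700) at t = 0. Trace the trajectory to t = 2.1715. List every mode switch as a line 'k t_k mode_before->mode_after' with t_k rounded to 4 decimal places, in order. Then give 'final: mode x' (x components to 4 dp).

Mode 0: guard c·x = -0.7383 hit at Δt = 0.8965 (t = 0.8965), x⁻ = (-0.7383) → reset → x⁺ = (-0.7245), jump to mode 2
Mode 2: guard c·x = -0.5012 hit at Δt = 0.8781 (t = 1.7746), x⁻ = (-0.5012) → reset → x⁺ = (-0.4512), jump to mode 1
Mode 1: flow for 0.3969 to horizon, guard not reached → x = (0.0540)

1 0.8965 0->2
2 1.7746 2->1
final: 1 0.0540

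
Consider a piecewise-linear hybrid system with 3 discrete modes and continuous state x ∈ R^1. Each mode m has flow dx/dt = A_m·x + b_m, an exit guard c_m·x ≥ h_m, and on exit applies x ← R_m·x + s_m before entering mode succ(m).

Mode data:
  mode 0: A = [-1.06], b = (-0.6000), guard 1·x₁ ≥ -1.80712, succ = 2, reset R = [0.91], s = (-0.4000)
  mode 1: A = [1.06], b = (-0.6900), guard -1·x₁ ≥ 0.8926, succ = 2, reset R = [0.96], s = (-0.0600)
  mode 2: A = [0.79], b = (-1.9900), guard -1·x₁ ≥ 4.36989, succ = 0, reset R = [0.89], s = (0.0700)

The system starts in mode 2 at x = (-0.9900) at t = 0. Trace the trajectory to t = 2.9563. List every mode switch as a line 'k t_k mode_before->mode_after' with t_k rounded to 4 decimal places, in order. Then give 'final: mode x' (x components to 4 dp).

Mode 2: guard c·x = 4.3699 hit at Δt = 0.8539 (t = 0.8539), x⁻ = (-4.3699) → reset → x⁺ = (-3.8192), jump to mode 0
Mode 0: guard c·x = -1.8071 hit at Δt = 0.9091 (t = 1.7630), x⁻ = (-1.8071) → reset → x⁺ = (-2.0445), jump to mode 2
Mode 2: guard c·x = 4.3699 hit at Δt = 0.5213 (t = 2.2843), x⁻ = (-4.3699) → reset → x⁺ = (-3.8192), jump to mode 0
Mode 0: flow for 0.6720 to horizon, guard not reached → x = (-2.1617)

1 0.8539 2->0
2 1.7630 0->2
3 2.2843 2->0
final: 0 -2.1617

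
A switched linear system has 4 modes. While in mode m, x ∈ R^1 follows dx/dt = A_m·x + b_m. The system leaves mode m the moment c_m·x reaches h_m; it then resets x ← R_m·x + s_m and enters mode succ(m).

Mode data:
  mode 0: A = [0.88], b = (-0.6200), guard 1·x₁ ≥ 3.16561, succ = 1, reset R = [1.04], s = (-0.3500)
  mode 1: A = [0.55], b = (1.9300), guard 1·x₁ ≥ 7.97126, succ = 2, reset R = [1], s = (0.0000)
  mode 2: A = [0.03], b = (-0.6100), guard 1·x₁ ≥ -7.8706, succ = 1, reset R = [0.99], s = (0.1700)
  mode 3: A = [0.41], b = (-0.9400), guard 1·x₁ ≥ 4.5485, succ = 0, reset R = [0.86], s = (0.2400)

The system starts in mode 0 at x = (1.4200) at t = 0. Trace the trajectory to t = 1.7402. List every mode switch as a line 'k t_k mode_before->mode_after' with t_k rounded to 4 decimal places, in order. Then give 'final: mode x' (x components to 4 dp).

1 1.4039 0->1
final: 1 4.2530

Mode 0: guard c·x = 3.1656 hit at Δt = 1.4039 (t = 1.4039), x⁻ = (3.1656) → reset → x⁺ = (2.9422), jump to mode 1
Mode 1: flow for 0.3363 to horizon, guard not reached → x = (4.2530)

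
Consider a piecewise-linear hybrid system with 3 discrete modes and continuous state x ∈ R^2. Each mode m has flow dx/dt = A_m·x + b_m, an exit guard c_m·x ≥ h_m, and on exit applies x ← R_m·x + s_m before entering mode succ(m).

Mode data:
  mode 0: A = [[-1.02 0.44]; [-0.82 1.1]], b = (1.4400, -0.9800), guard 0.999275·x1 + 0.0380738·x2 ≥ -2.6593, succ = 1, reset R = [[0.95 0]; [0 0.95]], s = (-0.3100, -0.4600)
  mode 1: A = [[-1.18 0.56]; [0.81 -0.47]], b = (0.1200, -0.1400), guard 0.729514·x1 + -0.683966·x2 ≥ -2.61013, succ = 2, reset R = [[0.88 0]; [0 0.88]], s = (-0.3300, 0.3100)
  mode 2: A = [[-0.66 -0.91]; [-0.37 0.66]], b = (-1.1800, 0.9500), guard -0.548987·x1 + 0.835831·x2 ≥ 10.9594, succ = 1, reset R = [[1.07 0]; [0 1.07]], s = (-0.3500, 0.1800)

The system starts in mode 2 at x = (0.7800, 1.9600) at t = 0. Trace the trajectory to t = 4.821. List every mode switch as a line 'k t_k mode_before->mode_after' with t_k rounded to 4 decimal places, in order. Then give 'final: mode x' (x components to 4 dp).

Mode 2: guard c·x = 10.9594 hit at Δt = 1.5300 (t = 1.5300), x⁻ = (-5.5953, 9.4369) → reset → x⁺ = (-6.3370, 10.2775), jump to mode 1
Mode 1: guard c·x = -2.6101 hit at Δt = 1.2198 (t = 2.7498), x⁻ = (0.7682, 4.6355) → reset → x⁺ = (0.3460, 4.3892), jump to mode 2
Mode 2: guard c·x = 10.9594 hit at Δt = 0.8897 (t = 3.6395), x⁻ = (-4.8902, 9.9000) → reset → x⁺ = (-5.5825, 10.7730), jump to mode 1
Mode 1: flow for 1.1815 to horizon, guard not reached → x = (1.1092, 5.3702)

1 1.5300 2->1
2 2.7498 1->2
3 3.6395 2->1
final: 1 1.1092 5.3702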